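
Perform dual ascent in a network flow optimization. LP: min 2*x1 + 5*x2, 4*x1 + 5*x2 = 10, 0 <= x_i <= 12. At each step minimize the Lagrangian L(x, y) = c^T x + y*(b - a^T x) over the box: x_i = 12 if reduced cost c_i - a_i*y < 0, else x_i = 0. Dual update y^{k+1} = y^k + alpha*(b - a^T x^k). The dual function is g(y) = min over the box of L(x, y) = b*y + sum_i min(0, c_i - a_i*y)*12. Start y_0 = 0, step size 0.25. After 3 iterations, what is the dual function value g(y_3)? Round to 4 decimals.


Dual ascent for LP: min 2*x1 + 5*x2, 4*x1 + 5*x2 = 10, 0 <= x_i <= 12
Step 1: y^k = 0.0, reduced costs: (2.0, 5.0)
  x^k = (0.0, 0.0), subgradient = b - a^T x = 10.0
  y^{k+1} = 0.0 + 0.25*10.0 = 2.5
Step 2: y^k = 2.5, reduced costs: (-8.0, -7.5)
  x^k = (12.0, 12.0), subgradient = b - a^T x = -98.0
  y^{k+1} = 2.5 + 0.25*-98.0 = -22.0
Step 3: y^k = -22.0, reduced costs: (90.0, 115.0)
  x^k = (0.0, 0.0), subgradient = b - a^T x = 10.0
  y^{k+1} = -22.0 + 0.25*10.0 = -19.5
Dual objective at y_3 = -19.5: reduced costs (80.0, 102.5), box minimizer x = (0.0, 0.0)
g(y_3) = b*y + (c1 - a1*y)*x1 + (c2 - a2*y)*x2 = 10*(-19.5) + 80.0*0.0 + 102.5*0.0 = -195.0 + 0.0 + 0.0 = -195.0


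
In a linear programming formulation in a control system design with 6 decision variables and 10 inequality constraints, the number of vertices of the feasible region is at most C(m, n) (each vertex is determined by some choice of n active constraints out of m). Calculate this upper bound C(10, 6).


Each vertex corresponds to some choice of n active constraints out of m, so the number of vertices is at most C(m, n) = m! / (n!(m-n)!).
m = 10, n = 6
Numerator: 10 * 9 * 8 * 7 * 6 * 5
Denominator: 6! = 720
C(10, 6) = 210


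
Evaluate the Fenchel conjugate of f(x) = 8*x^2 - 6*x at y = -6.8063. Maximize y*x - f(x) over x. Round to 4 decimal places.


f*(y) = sup_x {y*x - a*x^2 - b*x} = sup_x {(y-b)*x - a*x^2}
FOC: (y - b) - 2a*x = 0 => x* = (y - b)/(2a)
x* = (-6.8063 + 6)/(2*8) = -0.0504
f*(-6.8063) = (y-b)^2/(4a) = (-6.8063 + 6)^2/(4*8)
= 0.6501/32 = 0.0203


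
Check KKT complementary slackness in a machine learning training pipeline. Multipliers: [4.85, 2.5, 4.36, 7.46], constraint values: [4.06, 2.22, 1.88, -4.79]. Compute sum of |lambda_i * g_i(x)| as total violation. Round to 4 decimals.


KKT complementary slackness check:
lambda_1 * g_1 = 4.85 * 4.06 = 19.691
lambda_2 * g_2 = 2.5 * 2.22 = 5.55
lambda_3 * g_3 = 4.36 * 1.88 = 8.1968
lambda_4 * g_4 = 7.46 * -4.79 = -35.7334
Total violation = 19.691 + 5.55 + 8.1968 + 35.7334 = 69.1712


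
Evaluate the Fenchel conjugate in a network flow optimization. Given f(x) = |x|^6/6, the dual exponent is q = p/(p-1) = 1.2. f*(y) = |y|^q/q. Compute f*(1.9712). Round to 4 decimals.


The conjugate exponent q satisfies 1/p + 1/q = 1.
p = 6, so q = 6/(6 - 1) = 1.2
|y|^q = 1.9712^1.2 = 2.2578
f*(1.9712) = 2.2578 / 1.2 = 1.8815


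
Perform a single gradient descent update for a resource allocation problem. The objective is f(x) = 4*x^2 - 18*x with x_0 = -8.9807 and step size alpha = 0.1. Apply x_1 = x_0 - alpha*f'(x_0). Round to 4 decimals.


We compute the gradient at x_0 and apply the update.
f'(x) = 8*x - 18
f'(-8.9807) = 8*-8.9807 - 18 = -89.8456
x_1 = -8.9807 - 0.1*-89.8456 = 0.0039


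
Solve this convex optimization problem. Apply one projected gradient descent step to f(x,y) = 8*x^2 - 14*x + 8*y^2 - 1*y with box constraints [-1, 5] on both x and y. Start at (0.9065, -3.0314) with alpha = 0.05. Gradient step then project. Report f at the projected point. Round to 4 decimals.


Step 1: Compute gradient at (0.9065, -3.0314).
grad_x = 2*8*0.9065 - 14 = 0.504
grad_y = 2*8*-3.0314 - 1 = -49.5024
Step 2: Gradient step.
x_raw = 0.9065 - 0.05*0.504 = 0.8813
y_raw = -3.0314 - 0.05*-49.5024 = -0.5563
Step 3: Project onto [-1, 5].
x_proj = clip(0.8813) = 0.8813
y_proj = clip(-0.5563) = -0.5563
Step 4: Evaluate f.
f(0.8813, -0.5563) = -3.0928


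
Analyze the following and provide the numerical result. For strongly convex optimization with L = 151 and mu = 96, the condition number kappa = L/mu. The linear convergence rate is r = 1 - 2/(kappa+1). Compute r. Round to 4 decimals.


Step 1: Compute the condition number.
kappa = L/mu = 151/96 = 1.5729
Step 2: Compute the convergence rate.
r = 1 - 2/(kappa + 1) = 1 - 2*mu/(L + mu) = (L - mu)/(L + mu) = 55/247 = 0.2227


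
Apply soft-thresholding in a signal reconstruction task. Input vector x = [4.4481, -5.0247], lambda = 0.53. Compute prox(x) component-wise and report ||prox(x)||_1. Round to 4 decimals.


Soft-thresholding with lambda = 0.53:
prox(4.4481) = sign(4.4481)*max(|4.4481| - 0.53, 0) = 3.9181
prox(-5.0247) = sign(-5.0247)*max(|-5.0247| - 0.53, 0) = -4.4947
prox(x) = [3.9181, -4.4947]
||prox(x)||_1 = 3.9181 + 4.4947 = 8.4128


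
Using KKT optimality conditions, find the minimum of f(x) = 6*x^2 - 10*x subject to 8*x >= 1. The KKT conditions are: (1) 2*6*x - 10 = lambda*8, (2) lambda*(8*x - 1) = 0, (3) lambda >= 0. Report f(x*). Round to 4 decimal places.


Step 1: Try lambda = 0 (constraint inactive).
Stationarity: 2*6*x - 10 = 0
x* = 10/(2*6) = 5/6 = 0.8333 (rounded; the exact value 5/6 is used below)
Check constraint: 8*0.8333 = 6.6664 >= 1 -- satisfied.
Step 2: Compute optimal value.
f(x*) = 6*(5/6)^2 - 10*(5/6) = -4.1667


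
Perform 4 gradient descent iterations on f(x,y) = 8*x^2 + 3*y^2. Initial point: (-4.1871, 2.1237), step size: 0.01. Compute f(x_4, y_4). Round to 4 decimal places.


Gradient descent on f(x,y) = 8*x^2 + 3*y^2.
Starting point: (-4.1871, 2.1237), alpha = 0.01
Step 1: grad_x = 2*8*-4.1871 = -66.9936, grad_y = 2*3*2.1237 = 12.7422
  x_1 = -4.1871 - 0.01*-66.9936 = -3.5172
  y_1 = 2.1237 - 0.01*12.7422 = 1.9963
Step 2: grad_x = 2*8*-3.5172 = -56.2746, grad_y = 2*3*1.9963 = 11.9777
  x_2 = -3.5172 - 0.01*-56.2746 = -2.9544
  y_2 = 1.9963 - 0.01*11.9777 = 1.8765
Step 3: grad_x = 2*8*-2.9544 = -47.2707, grad_y = 2*3*1.8765 = 11.259
  x_3 = -2.9544 - 0.01*-47.2707 = -2.4817
  y_3 = 1.8765 - 0.01*11.259 = 1.7639
Step 4: grad_x = 2*8*-2.4817 = -39.7074, grad_y = 2*3*1.7639 = 10.5835
  x_4 = -2.4817 - 0.01*-39.7074 = -2.0846
  y_4 = 1.7639 - 0.01*10.5835 = 1.6581
f(-2.0846, 1.6581) = 8*(-2.0846)^2 + 3*1.6581^2 = 43.0134


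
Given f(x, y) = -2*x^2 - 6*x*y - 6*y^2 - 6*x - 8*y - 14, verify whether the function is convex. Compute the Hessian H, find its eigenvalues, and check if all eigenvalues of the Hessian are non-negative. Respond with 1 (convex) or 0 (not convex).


The Hessian of f(x,y) = -2*x^2 - 6*x*y - 6*y^2 - 6*x - 8*y - 14 is:
H = [[-4, -6], [-6, -12]]
Trace = -4 - 12 = -16
Determinant = -4*-12 - (-6)^2 = 12
Discriminant = (-16)^2 - 4*12 = 208.0
Eigenvalues: lambda_1 = -15.2111, lambda_2 = -0.7889
The function is not convex.

0


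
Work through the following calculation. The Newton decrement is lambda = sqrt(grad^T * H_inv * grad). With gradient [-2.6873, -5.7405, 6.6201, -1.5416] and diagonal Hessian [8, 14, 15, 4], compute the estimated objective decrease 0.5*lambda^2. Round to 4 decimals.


Step 1: H is diagonal, so H^(-1) * g = [-0.3359, -0.41, 0.4413, -0.3854].
Step 2: g^T H^(-1) g = sum_i g_i^2 / H_ii
  = (-2.6873)^2/8 + (-5.7405)^2/14 + (6.6201)^2/15 + (-1.5416)^2/4
  = 0.9027 + 2.3538 + 2.9217 + 0.5941 = 6.7724
Step 3: Objective decrease = 0.5 * g^T H^(-1) g = 3.3862


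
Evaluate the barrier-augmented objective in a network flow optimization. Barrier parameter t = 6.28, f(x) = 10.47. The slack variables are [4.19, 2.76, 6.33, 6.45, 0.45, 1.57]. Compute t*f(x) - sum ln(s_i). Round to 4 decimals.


Step 1: Compute log-barrier.
ln values: [1.4327, 1.0152, 1.8453, 1.8641, -0.7985, 0.4511]
phi = -(1.4327 + 1.0152 + 1.8453 + 1.8641 - 0.7985 + 0.4511) = -5.8099
Step 2: Compute augmented objective.
t*f(x) = 6.28*10.47 = 65.7516
Total = 65.7516 - 5.8099 = 59.9417


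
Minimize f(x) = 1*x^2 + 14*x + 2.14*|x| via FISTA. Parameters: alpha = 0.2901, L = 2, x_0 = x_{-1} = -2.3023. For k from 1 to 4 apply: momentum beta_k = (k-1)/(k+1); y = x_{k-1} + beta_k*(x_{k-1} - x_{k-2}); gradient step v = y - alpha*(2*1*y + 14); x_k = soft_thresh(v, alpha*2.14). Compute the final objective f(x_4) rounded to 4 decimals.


FISTA on f(x) = 1*x^2 + 14*x + 2.14*|x|
L = 2, alpha = 0.2901
Iteration 1: beta = 0.0, y = -2.3023 + 0.0*(-2.3023 + 2.3023) = -2.3023
  grad(y) = 9.3954, v = y - alpha*grad = -5.0279
  prox(v) = soft_thresh(-5.0279, 0.6208) = -4.4071
Iteration 2: beta = 0.3333, y = -4.4071 + 0.3333*(-4.4071 + 2.3023) = -5.1087
  grad(y) = 3.7826, v = y - alpha*grad = -6.206
  prox(v) = soft_thresh(-6.206, 0.6208) = -5.5852
Iteration 3: beta = 0.5, y = -5.5852 + 0.5*(-5.5852 + 4.4071) = -6.1743
  grad(y) = 1.6515, v = y - alpha*grad = -6.6534
  prox(v) = soft_thresh(-6.6534, 0.6208) = -6.0325
Iteration 4: beta = 0.6, y = -6.0325 + 0.6*(-6.0325 + 5.5852) = -6.3009
  grad(y) = 1.3981, v = y - alpha*grad = -6.7065
  prox(v) = soft_thresh(-6.7065, 0.6208) = -6.0857
f(x_4) = 1*(-6.0857)^2 + 14*(-6.0857) + 2.14*|-6.0857| = -35.1407


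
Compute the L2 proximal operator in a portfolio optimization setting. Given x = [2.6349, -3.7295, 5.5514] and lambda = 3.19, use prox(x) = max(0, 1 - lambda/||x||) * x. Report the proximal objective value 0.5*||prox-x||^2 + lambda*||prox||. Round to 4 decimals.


Step 1: Compute ||x||.
||x|| = 7.1882
Step 2: Compute scaling factor.
scale = max(0, 1 - 3.19/7.1882) = 0.5562
Step 3: prox(x) = [1.4656, -2.0744, 3.0878]
||prox(x)|| = 3.9982
Step 4: Proximal objective.
0.5*||prox-x||^2 = 5.0881
lambda*||prox|| = 12.7543
Total = 17.8422


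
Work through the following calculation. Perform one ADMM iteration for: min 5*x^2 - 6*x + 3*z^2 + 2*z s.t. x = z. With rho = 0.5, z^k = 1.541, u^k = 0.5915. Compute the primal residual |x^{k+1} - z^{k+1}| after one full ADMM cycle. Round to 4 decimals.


ADMM iteration with rho = 0.5, z^k = 1.541, u^k = 0.5915
Step 1: x-update.
Minimize 5*x^2 - 6*x + (0.5/2)*(x - 1.541 + 0.5915)^2
FOC: (2*5 + 0.5)*x = 6 + 0.5*(1.541 - 0.5915)
x^{k+1} = 0.6166
Step 2: z-update.
Minimize 3*z^2 + 2*z + (0.5/2)*(0.6166 - z + 0.5915)^2
FOC: (2*3 + 0.5)*z = -2 + 0.5*(0.6166 + 0.5915)
z^{k+1} = -0.2148
Step 3: u-update.
u^{k+1} = 0.5915 + 0.6166 + 0.2148 = 1.4229
Step 4: Primal residual = |0.6166 + 0.2148| = 0.8314


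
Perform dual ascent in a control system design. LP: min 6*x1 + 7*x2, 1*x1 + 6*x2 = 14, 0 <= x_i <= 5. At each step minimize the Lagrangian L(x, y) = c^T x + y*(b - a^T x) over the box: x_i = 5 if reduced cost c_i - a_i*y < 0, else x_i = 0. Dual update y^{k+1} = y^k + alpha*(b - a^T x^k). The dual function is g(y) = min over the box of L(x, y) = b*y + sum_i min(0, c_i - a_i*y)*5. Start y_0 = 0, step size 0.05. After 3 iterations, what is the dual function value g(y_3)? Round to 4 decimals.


Dual ascent for LP: min 6*x1 + 7*x2, 1*x1 + 6*x2 = 14, 0 <= x_i <= 5
Step 1: y^k = 0.0, reduced costs: (6.0, 7.0)
  x^k = (0.0, 0.0), subgradient = b - a^T x = 14.0
  y^{k+1} = 0.0 + 0.05*14.0 = 0.7
Step 2: y^k = 0.7, reduced costs: (5.3, 2.8)
  x^k = (0.0, 0.0), subgradient = b - a^T x = 14.0
  y^{k+1} = 0.7 + 0.05*14.0 = 1.4
Step 3: y^k = 1.4, reduced costs: (4.6, -1.4)
  x^k = (0.0, 5.0), subgradient = b - a^T x = -16.0
  y^{k+1} = 1.4 + 0.05*-16.0 = 0.6
Dual objective at y_3 = 0.6: reduced costs (5.4, 3.4), box minimizer x = (0.0, 0.0)
g(y_3) = b*y + (c1 - a1*y)*x1 + (c2 - a2*y)*x2 = 14*0.6 + 5.4*0.0 + 3.4*0.0 = 8.4 + 0.0 + 0.0 = 8.4


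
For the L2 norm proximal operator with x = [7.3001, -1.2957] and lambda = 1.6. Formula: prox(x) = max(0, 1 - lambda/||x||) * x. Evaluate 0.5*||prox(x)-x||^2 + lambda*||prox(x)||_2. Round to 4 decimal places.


Step 1: Compute ||x||.
||x|| = 7.4142
Step 2: Compute scaling factor.
scale = max(0, 1 - 1.6/7.4142) = 0.7842
Step 3: prox(x) = [5.7247, -1.0161]
||prox(x)|| = 5.8142
Step 4: Proximal objective.
0.5*||prox-x||^2 = 1.28
lambda*||prox|| = 9.3027
Total = 10.5827


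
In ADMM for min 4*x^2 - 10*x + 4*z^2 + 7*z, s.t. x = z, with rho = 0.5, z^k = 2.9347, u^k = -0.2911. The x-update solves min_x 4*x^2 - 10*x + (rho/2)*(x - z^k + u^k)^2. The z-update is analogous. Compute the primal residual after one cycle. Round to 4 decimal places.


ADMM iteration with rho = 0.5, z^k = 2.9347, u^k = -0.2911
Step 1: x-update.
Minimize 4*x^2 - 10*x + (0.5/2)*(x - 2.9347 - 0.2911)^2
FOC: (2*4 + 0.5)*x = 10 + 0.5*(2.9347 + 0.2911)
x^{k+1} = 1.3662
Step 2: z-update.
Minimize 4*z^2 + 7*z + (0.5/2)*(1.3662 - z - 0.2911)^2
FOC: (2*4 + 0.5)*z = -7 + 0.5*(1.3662 - 0.2911)
z^{k+1} = -0.7603
Step 3: u-update.
u^{k+1} = -0.2911 + 1.3662 + 0.7603 = 1.8354
Step 4: Primal residual = |1.3662 + 0.7603| = 2.1265


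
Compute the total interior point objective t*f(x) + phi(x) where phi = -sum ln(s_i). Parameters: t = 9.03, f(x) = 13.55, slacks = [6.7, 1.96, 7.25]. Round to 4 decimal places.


Step 1: Compute log-barrier.
ln values: [1.9021, 0.6729, 1.981]
phi = -(1.9021 + 0.6729 + 1.981) = -4.5561
Step 2: Compute augmented objective.
t*f(x) = 9.03*13.55 = 122.3565
Total = 122.3565 - 4.5561 = 117.8004


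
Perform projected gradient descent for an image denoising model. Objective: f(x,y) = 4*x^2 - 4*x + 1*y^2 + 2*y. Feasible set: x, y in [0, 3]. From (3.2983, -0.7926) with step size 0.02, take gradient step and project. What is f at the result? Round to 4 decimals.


Step 1: Compute gradient at (3.2983, -0.7926).
grad_x = 2*4*3.2983 - 4 = 22.3864
grad_y = 2*1*-0.7926 + 2 = 0.4148
Step 2: Gradient step.
x_raw = 3.2983 - 0.02*22.3864 = 2.8506
y_raw = -0.7926 - 0.02*0.4148 = -0.8009
Step 3: Project onto [0, 3].
x_proj = clip(2.8506) = 2.8506
y_proj = clip(-0.8009) = 0.0
Step 4: Evaluate f.
f(2.8506, 0.0) = 21.1008


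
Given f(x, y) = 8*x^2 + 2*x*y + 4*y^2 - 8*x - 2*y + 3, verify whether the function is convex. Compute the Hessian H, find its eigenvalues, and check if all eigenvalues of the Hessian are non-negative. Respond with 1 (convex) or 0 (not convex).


The Hessian of f(x,y) = 8*x^2 + 2*x*y + 4*y^2 - 8*x - 2*y + 3 is:
H = [[16, 2], [2, 8]]
Trace = 16 + 8 = 24
Determinant = 16*8 - (2)^2 = 124
Discriminant = (24)^2 - 4*124 = 80.0
Eigenvalues: lambda_1 = 7.5279, lambda_2 = 16.4721
The function is convex.

1


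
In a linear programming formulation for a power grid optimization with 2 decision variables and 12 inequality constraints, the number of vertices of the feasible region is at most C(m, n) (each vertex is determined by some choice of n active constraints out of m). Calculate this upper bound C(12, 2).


Each vertex corresponds to some choice of n active constraints out of m, so the number of vertices is at most C(m, n) = m! / (n!(m-n)!).
m = 12, n = 2
Numerator: 12 * 11
Denominator: 2! = 2
C(12, 2) = 66


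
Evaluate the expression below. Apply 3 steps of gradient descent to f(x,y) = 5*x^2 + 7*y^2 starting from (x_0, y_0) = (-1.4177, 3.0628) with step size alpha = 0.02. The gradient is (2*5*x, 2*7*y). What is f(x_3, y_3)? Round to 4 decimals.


Gradient descent on f(x,y) = 5*x^2 + 7*y^2.
Starting point: (-1.4177, 3.0628), alpha = 0.02
Step 1: grad_x = 2*5*-1.4177 = -14.177, grad_y = 2*7*3.0628 = 42.8792
  x_1 = -1.4177 - 0.02*-14.177 = -1.1342
  y_1 = 3.0628 - 0.02*42.8792 = 2.2052
Step 2: grad_x = 2*5*-1.1342 = -11.3416, grad_y = 2*7*2.2052 = 30.873
  x_2 = -1.1342 - 0.02*-11.3416 = -0.9073
  y_2 = 2.2052 - 0.02*30.873 = 1.5878
Step 3: grad_x = 2*5*-0.9073 = -9.0733, grad_y = 2*7*1.5878 = 22.2286
  x_3 = -0.9073 - 0.02*-9.0733 = -0.7259
  y_3 = 1.5878 - 0.02*22.2286 = 1.1432
f(-0.7259, 1.1432) = 5*(-0.7259)^2 + 7*1.1432^2 = 11.7825


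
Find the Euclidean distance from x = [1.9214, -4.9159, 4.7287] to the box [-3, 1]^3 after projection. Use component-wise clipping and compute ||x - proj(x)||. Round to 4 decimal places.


Project each component onto [-3, 1].
clip(1.9214) = 1.0, clip(-4.9159) = -3.0, clip(4.7287) = 1.0
Projection = [1.0, -3.0, 1.0]
Squared diffs: [0.849, 3.6707, 13.9032]
Distance = sqrt(18.4229) = 4.2922


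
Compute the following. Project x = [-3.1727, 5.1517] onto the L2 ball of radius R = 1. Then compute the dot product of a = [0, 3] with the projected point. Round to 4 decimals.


Step 1: Compute ||x|| (intermediates to 6 decimals).
||x|| = sqrt((-3.1727)^2 + 5.1517^2) = 6.050292
Step 2: Project.
Since ||x|| > R, scale = R/||x|| = 1/6.050292 = 0.165281, proj(x) = scale * x
proj(x) = [-0.524387, 0.851478]
Step 3: Dot product.
a^T * proj(x) = 0*(-0.524387) + 3*0.851478 = 2.5544


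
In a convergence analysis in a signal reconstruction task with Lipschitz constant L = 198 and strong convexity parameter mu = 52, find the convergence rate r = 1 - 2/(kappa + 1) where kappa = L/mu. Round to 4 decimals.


Step 1: Compute the condition number.
kappa = L/mu = 198/52 = 3.8077
Step 2: Compute the convergence rate.
r = 1 - 2/(kappa + 1) = 1 - 2*mu/(L + mu) = (L - mu)/(L + mu) = 146/250 = 0.584


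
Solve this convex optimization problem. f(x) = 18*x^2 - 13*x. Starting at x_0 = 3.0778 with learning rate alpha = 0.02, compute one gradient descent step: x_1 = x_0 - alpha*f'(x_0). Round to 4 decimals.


We compute the gradient at x_0 and apply the update.
f'(x) = 36*x - 13
f'(3.0778) = 36*3.0778 - 13 = 97.8008
x_1 = 3.0778 - 0.02*97.8008 = 1.1218


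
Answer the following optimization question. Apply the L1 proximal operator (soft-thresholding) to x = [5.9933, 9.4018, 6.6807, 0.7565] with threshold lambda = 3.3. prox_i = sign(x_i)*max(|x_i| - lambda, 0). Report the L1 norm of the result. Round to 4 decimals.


Soft-thresholding with lambda = 3.3:
prox(5.9933) = sign(5.9933)*max(|5.9933| - 3.3, 0) = 2.6933
prox(9.4018) = sign(9.4018)*max(|9.4018| - 3.3, 0) = 6.1018
prox(6.6807) = sign(6.6807)*max(|6.6807| - 3.3, 0) = 3.3807
prox(0.7565) = sign(0.7565)*max(|0.7565| - 3.3, 0) = 0.0
prox(x) = [2.6933, 6.1018, 3.3807, 0.0]
||prox(x)||_1 = 2.6933 + 6.1018 + 3.3807 + 0.0 = 12.1758


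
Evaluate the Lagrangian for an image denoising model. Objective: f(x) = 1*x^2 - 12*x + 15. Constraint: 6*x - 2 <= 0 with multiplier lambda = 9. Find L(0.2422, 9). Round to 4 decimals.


Step 1: Evaluate f(x).
f(0.2422) = 1*0.2422^2 - 12*0.2422 + 15 = 12.1523
Step 2: Evaluate g(x).
g(0.2422) = 6*0.2422 - 2 = -0.5468
Step 3: Compute Lagrangian.
L = 12.1523 + 9*-0.5468 = 7.2311


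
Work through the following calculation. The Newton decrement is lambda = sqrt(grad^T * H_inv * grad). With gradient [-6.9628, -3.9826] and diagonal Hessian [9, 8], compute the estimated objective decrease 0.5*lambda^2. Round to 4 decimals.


Step 1: H is diagonal, so H^(-1) * g = [-0.7736, -0.4978].
Step 2: g^T H^(-1) g = sum_i g_i^2 / H_ii
  = (-6.9628)^2/9 + (-3.9826)^2/8
  = 5.3867 + 1.9826 = 7.3694
Step 3: Objective decrease = 0.5 * g^T H^(-1) g = 3.6847


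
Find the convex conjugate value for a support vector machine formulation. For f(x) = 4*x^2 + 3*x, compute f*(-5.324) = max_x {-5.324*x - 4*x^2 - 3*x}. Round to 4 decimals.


f*(y) = sup_x {y*x - a*x^2 - b*x} = sup_x {(y-b)*x - a*x^2}
FOC: (y - b) - 2a*x = 0 => x* = (y - b)/(2a)
x* = (-5.324 - 3)/(2*4) = -1.0405
f*(-5.324) = (y-b)^2/(4a) = (-5.324 - 3)^2/(4*4)
= 69.289/16 = 4.3306


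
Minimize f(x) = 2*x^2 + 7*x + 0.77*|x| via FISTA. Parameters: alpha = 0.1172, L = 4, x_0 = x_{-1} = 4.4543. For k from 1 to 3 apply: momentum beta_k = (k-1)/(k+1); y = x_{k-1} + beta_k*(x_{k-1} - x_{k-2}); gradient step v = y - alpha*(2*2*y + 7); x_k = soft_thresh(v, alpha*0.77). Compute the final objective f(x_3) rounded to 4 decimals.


FISTA on f(x) = 2*x^2 + 7*x + 0.77*|x|
L = 4, alpha = 0.1172
Iteration 1: beta = 0.0, y = 4.4543 + 0.0*(4.4543 - 4.4543) = 4.4543
  grad(y) = 24.8172, v = y - alpha*grad = 1.5457
  prox(v) = soft_thresh(1.5457, 0.0902) = 1.4555
Iteration 2: beta = 0.3333, y = 1.4555 + 0.3333*(1.4555 - 4.4543) = 0.4559
  grad(y) = 8.8235, v = y - alpha*grad = -0.5782
  prox(v) = soft_thresh(-0.5782, 0.0902) = -0.488
Iteration 3: beta = 0.5, y = -0.488 + 0.5*(-0.488 - 1.4555) = -1.4597
  grad(y) = 1.1611, v = y - alpha*grad = -1.5958
  prox(v) = soft_thresh(-1.5958, 0.0902) = -1.5056
f(x_3) = 2*(-1.5056)^2 + 7*(-1.5056) + 0.77*|-1.5056| = -4.8462


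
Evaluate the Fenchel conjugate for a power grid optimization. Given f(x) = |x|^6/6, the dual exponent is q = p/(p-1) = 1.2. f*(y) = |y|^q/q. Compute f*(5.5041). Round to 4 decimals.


The conjugate exponent q satisfies 1/p + 1/q = 1.
p = 6, so q = 6/(6 - 1) = 1.2
|y|^q = 5.5041^1.2 = 7.7415
f*(5.5041) = 7.7415 / 1.2 = 6.4512


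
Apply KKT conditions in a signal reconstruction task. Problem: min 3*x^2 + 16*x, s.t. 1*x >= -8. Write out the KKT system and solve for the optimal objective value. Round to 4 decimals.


Step 1: Try lambda = 0 (constraint inactive).
Stationarity: 2*3*x + 16 = 0
x* = -16/(2*3) = -8/3 = -2.6667 (rounded; the exact value -8/3 is used below)
Check constraint: 1*-2.6667 = -2.6667 >= -8 -- satisfied.
Step 2: Compute optimal value.
f(x*) = 3*(-8/3)^2 + 16*(-8/3) = -21.3333


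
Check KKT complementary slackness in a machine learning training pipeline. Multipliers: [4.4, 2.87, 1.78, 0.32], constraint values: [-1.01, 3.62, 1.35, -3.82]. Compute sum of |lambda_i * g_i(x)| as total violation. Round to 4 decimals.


KKT complementary slackness check:
lambda_1 * g_1 = 4.4 * -1.01 = -4.444
lambda_2 * g_2 = 2.87 * 3.62 = 10.3894
lambda_3 * g_3 = 1.78 * 1.35 = 2.403
lambda_4 * g_4 = 0.32 * -3.82 = -1.2224
Total violation = 4.444 + 10.3894 + 2.403 + 1.2224 = 18.4588


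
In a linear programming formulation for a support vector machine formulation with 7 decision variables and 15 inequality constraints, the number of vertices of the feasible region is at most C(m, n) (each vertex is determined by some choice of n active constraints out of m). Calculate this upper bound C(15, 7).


Each vertex corresponds to some choice of n active constraints out of m, so the number of vertices is at most C(m, n) = m! / (n!(m-n)!).
m = 15, n = 7
Numerator: 15 * 14 * 13 * 12 * 11 * 10 * 9
Denominator: 7! = 5040
C(15, 7) = 6435


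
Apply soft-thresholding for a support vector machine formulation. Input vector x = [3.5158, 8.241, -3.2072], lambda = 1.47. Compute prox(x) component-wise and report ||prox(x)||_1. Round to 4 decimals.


Soft-thresholding with lambda = 1.47:
prox(3.5158) = sign(3.5158)*max(|3.5158| - 1.47, 0) = 2.0458
prox(8.241) = sign(8.241)*max(|8.241| - 1.47, 0) = 6.771
prox(-3.2072) = sign(-3.2072)*max(|-3.2072| - 1.47, 0) = -1.7372
prox(x) = [2.0458, 6.771, -1.7372]
||prox(x)||_1 = 2.0458 + 6.771 + 1.7372 = 10.554


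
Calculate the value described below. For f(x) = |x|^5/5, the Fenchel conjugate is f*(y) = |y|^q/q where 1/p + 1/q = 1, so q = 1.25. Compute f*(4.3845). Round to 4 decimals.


The conjugate exponent q satisfies 1/p + 1/q = 1.
p = 5, so q = 5/(5 - 1) = 1.25
|y|^q = 4.3845^1.25 = 6.3445
f*(4.3845) = 6.3445 / 1.25 = 5.0756


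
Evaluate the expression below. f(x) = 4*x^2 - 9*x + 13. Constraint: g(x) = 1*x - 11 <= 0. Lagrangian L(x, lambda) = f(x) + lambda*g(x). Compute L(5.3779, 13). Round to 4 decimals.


Step 1: Evaluate f(x).
f(5.3779) = 4*5.3779^2 - 9*5.3779 + 13 = 80.2861
Step 2: Evaluate g(x).
g(5.3779) = 1*5.3779 - 11 = -5.6221
Step 3: Compute Lagrangian.
L = 80.2861 + 13*-5.6221 = 7.1988


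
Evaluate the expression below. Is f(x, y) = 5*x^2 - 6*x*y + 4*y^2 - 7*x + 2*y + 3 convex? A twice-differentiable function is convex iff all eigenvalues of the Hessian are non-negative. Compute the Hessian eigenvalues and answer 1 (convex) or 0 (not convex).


The Hessian of f(x,y) = 5*x^2 - 6*x*y + 4*y^2 - 7*x + 2*y + 3 is:
H = [[10, -6], [-6, 8]]
Trace = 10 + 8 = 18
Determinant = 10*8 - (-6)^2 = 44
Discriminant = (18)^2 - 4*44 = 148.0
Eigenvalues: lambda_1 = 2.9172, lambda_2 = 15.0828
The function is convex.

1


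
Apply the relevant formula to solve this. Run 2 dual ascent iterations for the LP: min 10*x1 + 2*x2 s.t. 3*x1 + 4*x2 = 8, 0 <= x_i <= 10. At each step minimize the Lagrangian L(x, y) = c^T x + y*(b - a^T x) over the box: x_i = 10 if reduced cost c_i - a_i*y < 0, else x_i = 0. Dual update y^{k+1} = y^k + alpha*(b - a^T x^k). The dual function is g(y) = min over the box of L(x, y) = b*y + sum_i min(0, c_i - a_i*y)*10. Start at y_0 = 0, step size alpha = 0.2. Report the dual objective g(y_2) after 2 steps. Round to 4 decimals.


Dual ascent for LP: min 10*x1 + 2*x2, 3*x1 + 4*x2 = 8, 0 <= x_i <= 10
Step 1: y^k = 0.0, reduced costs: (10.0, 2.0)
  x^k = (0.0, 0.0), subgradient = b - a^T x = 8.0
  y^{k+1} = 0.0 + 0.2*8.0 = 1.6
Step 2: y^k = 1.6, reduced costs: (5.2, -4.4)
  x^k = (0.0, 10.0), subgradient = b - a^T x = -32.0
  y^{k+1} = 1.6 + 0.2*-32.0 = -4.8
Dual objective at y_2 = -4.8: reduced costs (24.4, 21.2), box minimizer x = (0.0, 0.0)
g(y_2) = b*y + (c1 - a1*y)*x1 + (c2 - a2*y)*x2 = 8*(-4.8) + 24.4*0.0 + 21.2*0.0 = -38.4 + 0.0 + 0.0 = -38.4


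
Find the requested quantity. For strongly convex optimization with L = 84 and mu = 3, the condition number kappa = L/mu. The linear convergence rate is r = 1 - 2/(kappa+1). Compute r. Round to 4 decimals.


Step 1: Compute the condition number.
kappa = L/mu = 84/3 = 28.0
Step 2: Compute the convergence rate.
r = 1 - 2/(kappa + 1) = 1 - 2*mu/(L + mu) = (L - mu)/(L + mu) = 81/87 = 0.931


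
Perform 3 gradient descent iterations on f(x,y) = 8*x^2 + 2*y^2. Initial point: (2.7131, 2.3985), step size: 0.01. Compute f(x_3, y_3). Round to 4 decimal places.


Gradient descent on f(x,y) = 8*x^2 + 2*y^2.
Starting point: (2.7131, 2.3985), alpha = 0.01
Step 1: grad_x = 2*8*2.7131 = 43.4096, grad_y = 2*2*2.3985 = 9.594
  x_1 = 2.7131 - 0.01*43.4096 = 2.279
  y_1 = 2.3985 - 0.01*9.594 = 2.3026
Step 2: grad_x = 2*8*2.279 = 36.4641, grad_y = 2*2*2.3026 = 9.2102
  x_2 = 2.279 - 0.01*36.4641 = 1.9144
  y_2 = 2.3026 - 0.01*9.2102 = 2.2105
Step 3: grad_x = 2*8*1.9144 = 30.6298, grad_y = 2*2*2.2105 = 8.8418
  x_3 = 1.9144 - 0.01*30.6298 = 1.6081
  y_3 = 2.2105 - 0.01*8.8418 = 2.122
f(1.6081, 2.122) = 8*1.6081^2 + 2*2.122^2 = 29.6931


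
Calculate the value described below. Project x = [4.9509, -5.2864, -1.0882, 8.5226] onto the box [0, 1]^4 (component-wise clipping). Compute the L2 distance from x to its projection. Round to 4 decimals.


Project each component onto [0, 1].
clip(4.9509) = 1.0, clip(-5.2864) = 0.0, clip(-1.0882) = 0.0, clip(8.5226) = 1.0
Projection = [1.0, 0.0, 0.0, 1.0]
Squared diffs: [15.6096, 27.946, 1.1842, 56.5895]
Distance = sqrt(101.3293) = 10.0662


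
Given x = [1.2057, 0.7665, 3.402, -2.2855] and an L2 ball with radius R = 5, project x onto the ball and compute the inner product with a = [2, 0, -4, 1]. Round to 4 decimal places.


Step 1: Compute ||x|| (intermediates to 6 decimals).
||x|| = sqrt(1.2057^2 + 0.7665^2 + 3.402^2 + (-2.2855)^2) = 4.340317
Step 2: Project.
Since ||x|| <= R, proj = x (no scaling needed).
proj(x) = [1.2057, 0.7665, 3.402, -2.2855]
Step 3: Dot product.
a^T * proj(x) = 2*1.2057 + 0*0.7665 - 4*3.402 + 1*(-2.2855) = -13.4821


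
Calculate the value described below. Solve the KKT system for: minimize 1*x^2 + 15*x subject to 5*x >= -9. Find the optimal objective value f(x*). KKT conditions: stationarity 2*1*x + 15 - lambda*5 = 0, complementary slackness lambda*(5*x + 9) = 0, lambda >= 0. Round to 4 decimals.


Step 1: Try lambda = 0 (constraint inactive).
x_unc = -15/(2*1) = -7.5
Check: 5*-7.5 = -37.5 < -9 -- violated!
Step 2: Constraint must be active: 5*x = -9
x* = -9/5 = -1.8
lambda = (2*1*(-1.8) + 15)/5 = 2.28
Step 3: Compute optimal value.
f(x*) = 1*(-1.8)^2 + 15*(-1.8) = -23.76


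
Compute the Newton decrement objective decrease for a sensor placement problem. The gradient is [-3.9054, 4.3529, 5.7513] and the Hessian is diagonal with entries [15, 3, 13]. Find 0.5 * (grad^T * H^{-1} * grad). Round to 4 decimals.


Step 1: H is diagonal, so H^(-1) * g = [-0.2604, 1.451, 0.4424].
Step 2: g^T H^(-1) g = sum_i g_i^2 / H_ii
  = (-3.9054)^2/15 + (4.3529)^2/3 + (5.7513)^2/13
  = 1.0168 + 6.3159 + 2.5444 = 9.8771
Step 3: Objective decrease = 0.5 * g^T H^(-1) g = 4.9386


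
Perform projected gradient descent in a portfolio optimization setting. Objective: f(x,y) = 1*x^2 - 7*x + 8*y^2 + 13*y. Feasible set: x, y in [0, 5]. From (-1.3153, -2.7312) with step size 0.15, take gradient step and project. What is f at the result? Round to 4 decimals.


Step 1: Compute gradient at (-1.3153, -2.7312).
grad_x = 2*1*-1.3153 - 7 = -9.6306
grad_y = 2*8*-2.7312 + 13 = -30.6992
Step 2: Gradient step.
x_raw = -1.3153 - 0.15*-9.6306 = 0.1293
y_raw = -2.7312 - 0.15*-30.6992 = 1.8737
Step 3: Project onto [0, 5].
x_proj = clip(0.1293) = 0.1293
y_proj = clip(1.8737) = 1.8737
Step 4: Evaluate f.
f(0.1293, 1.8737) = 51.5549


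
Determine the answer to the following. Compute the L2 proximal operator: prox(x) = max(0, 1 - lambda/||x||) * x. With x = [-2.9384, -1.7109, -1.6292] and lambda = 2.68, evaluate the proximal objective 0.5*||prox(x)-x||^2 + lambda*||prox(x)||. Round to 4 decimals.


Step 1: Compute ||x||.
||x|| = 3.7704
Step 2: Compute scaling factor.
scale = max(0, 1 - 2.68/3.7704) = 0.2892
Step 3: prox(x) = [-0.8498, -0.4948, -0.4712]
||prox(x)|| = 1.0904
Step 4: Proximal objective.
0.5*||prox-x||^2 = 3.5912
lambda*||prox|| = 2.9223
Total = 6.5134


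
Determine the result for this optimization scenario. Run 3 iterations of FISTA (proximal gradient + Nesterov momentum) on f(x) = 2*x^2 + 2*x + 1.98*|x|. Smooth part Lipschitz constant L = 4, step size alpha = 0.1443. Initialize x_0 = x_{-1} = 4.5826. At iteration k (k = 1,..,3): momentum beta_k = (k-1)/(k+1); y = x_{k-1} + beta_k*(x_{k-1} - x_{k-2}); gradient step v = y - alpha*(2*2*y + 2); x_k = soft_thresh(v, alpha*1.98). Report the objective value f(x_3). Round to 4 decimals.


FISTA on f(x) = 2*x^2 + 2*x + 1.98*|x|
L = 4, alpha = 0.1443
Iteration 1: beta = 0.0, y = 4.5826 + 0.0*(4.5826 - 4.5826) = 4.5826
  grad(y) = 20.3304, v = y - alpha*grad = 1.6489
  prox(v) = soft_thresh(1.6489, 0.2857) = 1.3632
Iteration 2: beta = 0.3333, y = 1.3632 + 0.3333*(1.3632 - 4.5826) = 0.2901
  grad(y) = 3.1603, v = y - alpha*grad = -0.166
  prox(v) = soft_thresh(-0.166, 0.2857) = 0.0
Iteration 3: beta = 0.5, y = 0.0 + 0.5*(0.0 - 1.3632) = -0.6816
  grad(y) = -0.7264, v = y - alpha*grad = -0.5768
  prox(v) = soft_thresh(-0.5768, 0.2857) = -0.2911
f(x_3) = 2*(-0.2911)^2 + 2*(-0.2911) + 1.98*|-0.2911| = 0.1636


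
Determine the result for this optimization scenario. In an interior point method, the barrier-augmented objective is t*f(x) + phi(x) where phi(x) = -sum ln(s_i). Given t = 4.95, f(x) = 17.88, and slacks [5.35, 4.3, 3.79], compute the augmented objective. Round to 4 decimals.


Step 1: Compute log-barrier.
ln values: [1.6771, 1.4586, 1.3324]
phi = -(1.6771 + 1.4586 + 1.3324) = -4.4681
Step 2: Compute augmented objective.
t*f(x) = 4.95*17.88 = 88.506
Total = 88.506 - 4.4681 = 84.0379


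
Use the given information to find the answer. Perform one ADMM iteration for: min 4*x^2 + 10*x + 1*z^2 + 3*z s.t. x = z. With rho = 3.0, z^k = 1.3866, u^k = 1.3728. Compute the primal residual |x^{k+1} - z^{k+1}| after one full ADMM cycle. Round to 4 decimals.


ADMM iteration with rho = 3.0, z^k = 1.3866, u^k = 1.3728
Step 1: x-update.
Minimize 4*x^2 + 10*x + (3.0/2)*(x - 1.3866 + 1.3728)^2
FOC: (2*4 + 3.0)*x = -10 + 3.0*(1.3866 - 1.3728)
x^{k+1} = -0.9053
Step 2: z-update.
Minimize 1*z^2 + 3*z + (3.0/2)*(-0.9053 - z + 1.3728)^2
FOC: (2*1 + 3.0)*z = -3 + 3.0*(-0.9053 + 1.3728)
z^{k+1} = -0.3195
Step 3: u-update.
u^{k+1} = 1.3728 - 0.9053 + 0.3195 = 0.787
Step 4: Primal residual = |-0.9053 + 0.3195| = 0.5858


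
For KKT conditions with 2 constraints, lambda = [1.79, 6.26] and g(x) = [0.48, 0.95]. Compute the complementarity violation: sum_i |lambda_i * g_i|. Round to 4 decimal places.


KKT complementary slackness check:
lambda_1 * g_1 = 1.79 * 0.48 = 0.8592
lambda_2 * g_2 = 6.26 * 0.95 = 5.947
Total violation = 0.8592 + 5.947 = 6.8062


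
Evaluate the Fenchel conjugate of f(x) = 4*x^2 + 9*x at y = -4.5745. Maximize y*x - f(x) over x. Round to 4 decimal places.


f*(y) = sup_x {y*x - a*x^2 - b*x} = sup_x {(y-b)*x - a*x^2}
FOC: (y - b) - 2a*x = 0 => x* = (y - b)/(2a)
x* = (-4.5745 - 9)/(2*4) = -1.6968
f*(-4.5745) = (y-b)^2/(4a) = (-4.5745 - 9)^2/(4*4)
= 184.2671/16 = 11.5167


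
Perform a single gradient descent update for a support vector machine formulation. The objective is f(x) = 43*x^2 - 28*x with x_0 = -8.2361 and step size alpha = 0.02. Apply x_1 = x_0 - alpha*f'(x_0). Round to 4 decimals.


We compute the gradient at x_0 and apply the update.
f'(x) = 86*x - 28
f'(-8.2361) = 86*-8.2361 - 28 = -736.3046
x_1 = -8.2361 - 0.02*-736.3046 = 6.49


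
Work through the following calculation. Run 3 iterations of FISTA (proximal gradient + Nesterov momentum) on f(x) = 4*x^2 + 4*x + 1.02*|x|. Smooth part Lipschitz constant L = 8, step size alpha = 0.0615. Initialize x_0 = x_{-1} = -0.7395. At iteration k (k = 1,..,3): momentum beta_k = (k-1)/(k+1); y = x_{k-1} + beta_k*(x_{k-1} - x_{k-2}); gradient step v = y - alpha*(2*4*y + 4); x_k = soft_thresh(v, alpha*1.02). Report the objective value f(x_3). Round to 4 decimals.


FISTA on f(x) = 4*x^2 + 4*x + 1.02*|x|
L = 8, alpha = 0.0615
Iteration 1: beta = 0.0, y = -0.7395 + 0.0*(-0.7395 + 0.7395) = -0.7395
  grad(y) = -1.916, v = y - alpha*grad = -0.6217
  prox(v) = soft_thresh(-0.6217, 0.0627) = -0.5589
Iteration 2: beta = 0.3333, y = -0.5589 + 0.3333*(-0.5589 + 0.7395) = -0.4987
  grad(y) = 0.01, v = y - alpha*grad = -0.4994
  prox(v) = soft_thresh(-0.4994, 0.0627) = -0.4366
Iteration 3: beta = 0.5, y = -0.4366 + 0.5*(-0.4366 + 0.5589) = -0.3755
  grad(y) = 0.9961, v = y - alpha*grad = -0.4367
  prox(v) = soft_thresh(-0.4367, 0.0627) = -0.374
f(x_3) = 4*(-0.374)^2 + 4*(-0.374) + 1.02*|-0.374| = -0.555


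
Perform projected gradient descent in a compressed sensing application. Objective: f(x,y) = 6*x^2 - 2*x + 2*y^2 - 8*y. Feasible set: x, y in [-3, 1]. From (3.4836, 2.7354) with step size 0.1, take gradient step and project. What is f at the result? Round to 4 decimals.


Step 1: Compute gradient at (3.4836, 2.7354).
grad_x = 2*6*3.4836 - 2 = 39.8032
grad_y = 2*2*2.7354 - 8 = 2.9416
Step 2: Gradient step.
x_raw = 3.4836 - 0.1*39.8032 = -0.4967
y_raw = 2.7354 - 0.1*2.9416 = 2.4412
Step 3: Project onto [-3, 1].
x_proj = clip(-0.4967) = -0.4967
y_proj = clip(2.4412) = 1.0
Step 4: Evaluate f.
f(-0.4967, 1.0) = -3.5262


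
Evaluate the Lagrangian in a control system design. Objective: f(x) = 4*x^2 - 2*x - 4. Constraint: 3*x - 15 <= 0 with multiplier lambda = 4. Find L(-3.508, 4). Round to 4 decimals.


Step 1: Evaluate f(x).
f(-3.508) = 4*(-3.508)^2 - 2*(-3.508) - 4 = 52.2403
Step 2: Evaluate g(x).
g(-3.508) = 3*-3.508 - 15 = -25.524
Step 3: Compute Lagrangian.
L = 52.2403 + 4*-25.524 = -49.8557


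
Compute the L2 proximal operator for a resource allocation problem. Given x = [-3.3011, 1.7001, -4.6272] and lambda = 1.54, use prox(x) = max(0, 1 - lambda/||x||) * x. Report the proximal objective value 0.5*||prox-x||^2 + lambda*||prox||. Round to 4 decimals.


Step 1: Compute ||x||.
||x|| = 5.9328
Step 2: Compute scaling factor.
scale = max(0, 1 - 1.54/5.9328) = 0.7404
Step 3: prox(x) = [-2.4442, 1.2588, -3.4261]
||prox(x)|| = 4.3928
Step 4: Proximal objective.
0.5*||prox-x||^2 = 1.1858
lambda*||prox|| = 6.7649
Total = 7.9508


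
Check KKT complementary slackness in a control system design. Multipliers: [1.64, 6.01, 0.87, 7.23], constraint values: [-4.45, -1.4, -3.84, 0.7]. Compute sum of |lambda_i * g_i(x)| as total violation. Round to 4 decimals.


KKT complementary slackness check:
lambda_1 * g_1 = 1.64 * -4.45 = -7.298
lambda_2 * g_2 = 6.01 * -1.4 = -8.414
lambda_3 * g_3 = 0.87 * -3.84 = -3.3408
lambda_4 * g_4 = 7.23 * 0.7 = 5.061
Total violation = 7.298 + 8.414 + 3.3408 + 5.061 = 24.1138


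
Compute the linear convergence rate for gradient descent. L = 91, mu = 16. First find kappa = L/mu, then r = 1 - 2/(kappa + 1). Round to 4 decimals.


Step 1: Compute the condition number.
kappa = L/mu = 91/16 = 5.6875
Step 2: Compute the convergence rate.
r = 1 - 2/(kappa + 1) = 1 - 2*mu/(L + mu) = (L - mu)/(L + mu) = 75/107 = 0.7009


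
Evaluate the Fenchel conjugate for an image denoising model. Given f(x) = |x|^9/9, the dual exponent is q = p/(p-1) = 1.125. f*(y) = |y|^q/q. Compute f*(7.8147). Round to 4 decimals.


The conjugate exponent q satisfies 1/p + 1/q = 1.
p = 9, so q = 9/(9 - 1) = 1.125
|y|^q = 7.8147^1.125 = 10.1048
f*(7.8147) = 10.1048 / 1.125 = 8.982


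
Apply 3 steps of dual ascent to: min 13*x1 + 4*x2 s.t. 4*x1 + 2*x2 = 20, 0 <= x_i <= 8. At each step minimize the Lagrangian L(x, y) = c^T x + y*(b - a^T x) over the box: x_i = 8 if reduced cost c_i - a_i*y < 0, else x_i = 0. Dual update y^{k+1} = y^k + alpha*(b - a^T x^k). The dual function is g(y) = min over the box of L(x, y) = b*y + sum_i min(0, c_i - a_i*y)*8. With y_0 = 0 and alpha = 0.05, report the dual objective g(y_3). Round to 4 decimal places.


Dual ascent for LP: min 13*x1 + 4*x2, 4*x1 + 2*x2 = 20, 0 <= x_i <= 8
Step 1: y^k = 0.0, reduced costs: (13.0, 4.0)
  x^k = (0.0, 0.0), subgradient = b - a^T x = 20.0
  y^{k+1} = 0.0 + 0.05*20.0 = 1.0
Step 2: y^k = 1.0, reduced costs: (9.0, 2.0)
  x^k = (0.0, 0.0), subgradient = b - a^T x = 20.0
  y^{k+1} = 1.0 + 0.05*20.0 = 2.0
Step 3: y^k = 2.0, reduced costs: (5.0, 0.0)
  x^k = (0.0, 0.0), subgradient = b - a^T x = 20.0
  y^{k+1} = 2.0 + 0.05*20.0 = 3.0
Dual objective at y_3 = 3.0: reduced costs (1.0, -2.0), box minimizer x = (0.0, 8.0)
g(y_3) = b*y + (c1 - a1*y)*x1 + (c2 - a2*y)*x2 = 20*3.0 + 1.0*0.0 + (-2.0)*8.0 = 60.0 + 0.0 - 16.0 = 44.0


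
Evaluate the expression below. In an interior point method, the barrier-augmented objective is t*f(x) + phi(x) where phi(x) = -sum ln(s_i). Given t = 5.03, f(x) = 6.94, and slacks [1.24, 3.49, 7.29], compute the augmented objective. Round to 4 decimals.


Step 1: Compute log-barrier.
ln values: [0.2151, 1.2499, 1.9865]
phi = -(0.2151 + 1.2499 + 1.9865) = -3.4515
Step 2: Compute augmented objective.
t*f(x) = 5.03*6.94 = 34.9082
Total = 34.9082 - 3.4515 = 31.4567


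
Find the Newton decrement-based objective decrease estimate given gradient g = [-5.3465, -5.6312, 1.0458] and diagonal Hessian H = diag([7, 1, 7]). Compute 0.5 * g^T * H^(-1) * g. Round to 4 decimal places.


Step 1: H is diagonal, so H^(-1) * g = [-0.7638, -5.6312, 0.1494].
Step 2: g^T H^(-1) g = sum_i g_i^2 / H_ii
  = (-5.3465)^2/7 + (-5.6312)^2/1 + (1.0458)^2/7
  = 4.0836 + 31.7104 + 0.1562 = 35.9502
Step 3: Objective decrease = 0.5 * g^T H^(-1) g = 17.9751


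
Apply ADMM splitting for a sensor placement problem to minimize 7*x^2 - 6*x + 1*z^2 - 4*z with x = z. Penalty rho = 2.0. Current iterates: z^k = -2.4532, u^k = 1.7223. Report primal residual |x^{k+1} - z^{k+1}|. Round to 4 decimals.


ADMM iteration with rho = 2.0, z^k = -2.4532, u^k = 1.7223
Step 1: x-update.
Minimize 7*x^2 - 6*x + (2.0/2)*(x + 2.4532 + 1.7223)^2
FOC: (2*7 + 2.0)*x = 6 + 2.0*(-2.4532 - 1.7223)
x^{k+1} = -0.1469
Step 2: z-update.
Minimize 1*z^2 - 4*z + (2.0/2)*(-0.1469 - z + 1.7223)^2
FOC: (2*1 + 2.0)*z = 4 + 2.0*(-0.1469 + 1.7223)
z^{k+1} = 1.7877
Step 3: u-update.
u^{k+1} = 1.7223 - 0.1469 - 1.7877 = -0.2123
Step 4: Primal residual = |-0.1469 - 1.7877| = 1.9346


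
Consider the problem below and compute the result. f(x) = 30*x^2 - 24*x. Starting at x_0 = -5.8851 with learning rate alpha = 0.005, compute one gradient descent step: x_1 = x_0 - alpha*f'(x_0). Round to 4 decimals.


We compute the gradient at x_0 and apply the update.
f'(x) = 60*x - 24
f'(-5.8851) = 60*-5.8851 - 24 = -377.106
x_1 = -5.8851 - 0.005*-377.106 = -3.9996


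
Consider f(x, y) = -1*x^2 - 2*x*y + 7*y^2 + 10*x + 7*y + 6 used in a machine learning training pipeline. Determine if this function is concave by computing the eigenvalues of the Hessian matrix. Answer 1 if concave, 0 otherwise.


The Hessian of f(x,y) = -1*x^2 - 2*x*y + 7*y^2 + 10*x + 7*y + 6 is:
H = [[-2, -2], [-2, 14]]
Trace = -2 + 14 = 12
Determinant = -2*14 - (-2)^2 = -32
Discriminant = (12)^2 - 4*-32 = 272.0
Eigenvalues: lambda_1 = -2.2462, lambda_2 = 14.2462
The function is not concave.

0


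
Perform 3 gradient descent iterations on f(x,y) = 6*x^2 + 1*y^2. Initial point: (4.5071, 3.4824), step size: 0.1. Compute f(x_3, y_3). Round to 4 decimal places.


Gradient descent on f(x,y) = 6*x^2 + 1*y^2.
Starting point: (4.5071, 3.4824), alpha = 0.1
Step 1: grad_x = 2*6*4.5071 = 54.0852, grad_y = 2*1*3.4824 = 6.9648
  x_1 = 4.5071 - 0.1*54.0852 = -0.9014
  y_1 = 3.4824 - 0.1*6.9648 = 2.7859
Step 2: grad_x = 2*6*-0.9014 = -10.817, grad_y = 2*1*2.7859 = 5.5718
  x_2 = -0.9014 - 0.1*-10.817 = 0.1803
  y_2 = 2.7859 - 0.1*5.5718 = 2.2287
Step 3: grad_x = 2*6*0.1803 = 2.1634, grad_y = 2*1*2.2287 = 4.4575
  x_3 = 0.1803 - 0.1*2.1634 = -0.0361
  y_3 = 2.2287 - 0.1*4.4575 = 1.783
f(-0.0361, 1.783) = 6*(-0.0361)^2 + 1*1.783^2 = 3.1868
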